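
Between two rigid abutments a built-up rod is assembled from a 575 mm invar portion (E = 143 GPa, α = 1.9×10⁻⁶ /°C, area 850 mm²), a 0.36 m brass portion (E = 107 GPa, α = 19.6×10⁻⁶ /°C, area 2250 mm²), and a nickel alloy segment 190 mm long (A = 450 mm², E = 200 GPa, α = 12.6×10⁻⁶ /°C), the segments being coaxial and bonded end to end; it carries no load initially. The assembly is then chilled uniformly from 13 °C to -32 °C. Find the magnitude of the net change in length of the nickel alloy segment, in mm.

|ΔL| ≈ 0.0124 mm

If the supports were absent, the total length change would be Σ αᵢΔT Lᵢ = 1.9×10⁻⁶×45×575 + 19.6×10⁻⁶×45×360 + 12.6×10⁻⁶×45×190 = 0.4744 mm.
Since the ends are fixed, an axial force P builds up, equal in every segment, with P · Σ Lᵢ/(AᵢEᵢ) = δ_free.
The series flexibility is Σ Lᵢ/(AᵢEᵢ) = 575/(850×143×10³) + 360/(2250×107×10³) + 190/(450×200×10³) = 8.337×10⁻⁶ mm/N.
So P = 0.4744 / 8.337×10⁻⁶ = 56.9 kN, tensile.
For the nickel alloy segment, free thermal change = 12.6×10⁻⁶×45×190 = 0.1077 mm and elastic change from P = 56900×190/(450×200×10³) = 0.1201 mm; these oppose, so the net change is 0.0124 mm (segment lengthens).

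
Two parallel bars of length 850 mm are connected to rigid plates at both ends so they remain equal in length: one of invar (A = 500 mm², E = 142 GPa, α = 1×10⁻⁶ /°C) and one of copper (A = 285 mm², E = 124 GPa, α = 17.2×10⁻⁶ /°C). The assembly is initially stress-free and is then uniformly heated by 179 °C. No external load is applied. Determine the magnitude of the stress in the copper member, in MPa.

σ ≈ 240 MPa (compressive)

Both members must finish at the same length. With the larger α, the copper tends to over-expand; the plates restrain it, putting the copper in compression and the invar in tension. With no external load the two internal forces are equal and opposite, magnitude P.
Compatibility of the two members (thermal + elastic change equal): (α₁ − α₂)ΔT = P·[1/(A₁E₁) + 1/(A₂E₂)].
|α₁ − α₂|·ΔT = 16.2×10⁻⁶ × 179 = 0.0029.
1/(A₁E₁) + 1/(A₂E₂) = 1/(500×142×10³) + 1/(285×124×10³) = 4.238×10⁻⁸ N⁻¹.
P = 0.0029 / 4.238×10⁻⁸ = 68420 N = 68.42 kN.
σ_{copper} = P/A₂ = 68420/285 = 240.1 MPa, compressive.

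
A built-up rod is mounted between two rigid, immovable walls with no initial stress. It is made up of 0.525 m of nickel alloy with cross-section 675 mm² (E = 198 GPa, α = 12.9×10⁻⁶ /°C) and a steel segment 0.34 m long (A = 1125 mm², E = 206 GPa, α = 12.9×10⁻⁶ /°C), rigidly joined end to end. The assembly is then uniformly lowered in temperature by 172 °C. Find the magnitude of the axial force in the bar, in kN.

If the supports were absent, the total length change would be Σ αᵢΔT Lᵢ = 12.9×10⁻⁶×172×525 + 12.9×10⁻⁶×172×340 = 1.919 mm.
The rigid supports impose zero overall length change; the single axial force P common to all segments must satisfy P Σ Lᵢ/(AᵢEᵢ) = δ_free.
The series flexibility is Σ Lᵢ/(AᵢEᵢ) = 525/(675×198×10³) + 340/(1125×206×10³) = 5.395×10⁻⁶ mm/N.
P = 1.919 / 5.395×10⁻⁶ = 355700 N = 355.7 kN, tensile.

P ≈ 356 kN (tensile)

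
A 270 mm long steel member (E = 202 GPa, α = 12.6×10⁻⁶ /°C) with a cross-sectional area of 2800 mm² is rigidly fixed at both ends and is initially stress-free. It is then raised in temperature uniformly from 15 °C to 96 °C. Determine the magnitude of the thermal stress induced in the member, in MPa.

σ ≈ 206 MPa (compressive)

Because both ends are immovable the net strain is zero, and the suppressed thermal strain is αΔT = 12.6×10⁻⁶ × 81 = 1020.6×10⁻⁶.
The stress required to suppress this strain is σ = Eε = 202×10³ × 1020.6×10⁻⁶ = 206.2 MPa, compressive since the member is trying to expand.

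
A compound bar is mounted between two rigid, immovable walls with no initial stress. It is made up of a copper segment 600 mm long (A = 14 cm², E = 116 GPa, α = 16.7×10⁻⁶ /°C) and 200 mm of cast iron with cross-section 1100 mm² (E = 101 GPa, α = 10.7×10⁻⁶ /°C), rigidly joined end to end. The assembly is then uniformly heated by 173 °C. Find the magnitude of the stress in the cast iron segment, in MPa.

σ ≈ 348 MPa (compressive)

If the supports were absent, the total length change would be Σ αᵢΔT Lᵢ = 16.7×10⁻⁶×173×600 + 10.7×10⁻⁶×173×200 = 2.104 mm.
The rigid supports impose zero overall length change; the single axial force P common to all segments must satisfy P Σ Lᵢ/(AᵢEᵢ) = δ_free.
Σ Lᵢ/(AᵢEᵢ) = 600/(1400×116×10³) + 200/(1100×101×10³) = 5.495×10⁻⁶ mm/N.
P = 2.104 / 5.495×10⁻⁶ = 382900 N = 382.9 kN, compressive.
σ_{cast iron} = P / A = 382900 / 1100 = 348 MPa.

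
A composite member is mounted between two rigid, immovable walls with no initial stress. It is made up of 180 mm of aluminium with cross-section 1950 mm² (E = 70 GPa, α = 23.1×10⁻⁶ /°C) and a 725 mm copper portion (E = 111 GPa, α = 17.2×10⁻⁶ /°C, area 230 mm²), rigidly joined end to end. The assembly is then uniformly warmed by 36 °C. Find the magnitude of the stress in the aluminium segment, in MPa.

σ ≈ 10.3 MPa (compressive)

Free thermal expansion of the whole bar: Σ αᵢΔT Lᵢ = 23.1×10⁻⁶×36×180 + 17.2×10⁻⁶×36×725 = 0.5986 mm.
The rigid supports impose zero overall length change; the single axial force P common to all segments must satisfy P Σ Lᵢ/(AᵢEᵢ) = δ_free.
Σ Lᵢ/(AᵢEᵢ) = 180/(1950×70×10³) + 725/(230×111×10³) = 2.972×10⁻⁵ mm/N.
So P = 0.5986 / 2.972×10⁻⁵ = 20.14 kN, compressive.
σ_{aluminium} = P / A = 20140 / 1950 = 10.33 MPa.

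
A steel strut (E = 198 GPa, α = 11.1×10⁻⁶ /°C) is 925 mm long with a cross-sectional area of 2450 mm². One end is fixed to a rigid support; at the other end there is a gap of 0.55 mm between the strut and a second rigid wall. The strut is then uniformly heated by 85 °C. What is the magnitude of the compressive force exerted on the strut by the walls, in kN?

P ≈ 169 kN

Free thermal elongation = αΔT L = 11.1×10⁻⁶ × 85 × 925 = 0.8727 mm.
This exceeds the 0.55 mm gap, so the wall pushes back. The portion of expansion that must be recovered elastically is δ_free − gap = 0.8727 − 0.55 = 0.3227 mm.
Compatibility: PL/(AE) = 0.3227 mm, so σ = P/A = E × (0.3227/925) = 69.08 MPa.
P = σA = 69.08 × 2450 = 169.3 kN.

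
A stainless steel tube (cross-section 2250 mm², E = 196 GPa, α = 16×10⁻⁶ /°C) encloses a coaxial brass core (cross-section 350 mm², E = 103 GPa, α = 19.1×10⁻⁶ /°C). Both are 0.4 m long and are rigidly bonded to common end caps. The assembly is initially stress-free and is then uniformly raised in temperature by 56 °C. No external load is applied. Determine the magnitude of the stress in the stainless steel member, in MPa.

Equilibrium of a rigid end plate with no external load gives equal and opposite internal forces ±P in the two members. Since α_{brass} > α_{stainless steel}, heating drives the brass into compression and the stainless steel into tension.
Compatibility of the two members (thermal + elastic change equal): (α₁ − α₂)ΔT = P·[1/(A₁E₁) + 1/(A₂E₂)].
|α₁ − α₂|·ΔT = 3.1×10⁻⁶ × 56 = 0.0001736.
1/(A₁E₁) + 1/(A₂E₂) = 1/(2250×196×10³) + 1/(350×103×10³) = 3.001×10⁻⁸ N⁻¹.
So P = 0.0001736 / 3.001×10⁻⁸ = 5.785 kN.
σ_{stainless steel} = P/A₁ = 5785/2250 = 2.571 MPa, tensile.

σ ≈ 2.57 MPa (tensile)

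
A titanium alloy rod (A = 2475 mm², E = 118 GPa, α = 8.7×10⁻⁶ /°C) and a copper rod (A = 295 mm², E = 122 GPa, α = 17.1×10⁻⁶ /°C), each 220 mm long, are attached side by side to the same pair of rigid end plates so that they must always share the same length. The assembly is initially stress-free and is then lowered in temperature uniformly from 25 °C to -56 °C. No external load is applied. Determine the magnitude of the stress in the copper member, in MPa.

σ ≈ 73.9 MPa (tensile)

Equilibrium of a rigid end plate with no external load gives equal and opposite internal forces ±P in the two members. Since α_{copper} > α_{titanium alloy}, cooling drives the copper into tension and the titanium alloy into compression.
Equating the net (thermal + elastic) strains gives |α₁ − α₂|·ΔT = P·[1/(A₁E₁) + 1/(A₂E₂)].
|α₁ − α₂|·ΔT = 8.4×10⁻⁶ × 81 = 0.0006804.
1/(A₁E₁) + 1/(A₂E₂) = 1/(2475×118×10³) + 1/(295×122×10³) = 3.121×10⁻⁸ N⁻¹.
P = 0.0006804 / 3.121×10⁻⁸ = 21800 N = 21.8 kN.
σ_{copper} = P/A₂ = 21800/295 = 73.9 MPa, tensile.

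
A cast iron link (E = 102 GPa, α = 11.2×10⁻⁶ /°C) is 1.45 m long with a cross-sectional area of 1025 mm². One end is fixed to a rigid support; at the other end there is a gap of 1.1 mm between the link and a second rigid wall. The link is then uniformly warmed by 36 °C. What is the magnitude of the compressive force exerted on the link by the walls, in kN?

P ≈ 0 kN

Unrestrained expansion: δ_free = αΔT L = 11.2×10⁻⁶ × 36 × 1450 = 0.5846 mm.
Since δ_free = 0.585 mm is less than the 1.1 mm gap, the link never touches the wall. No axial force develops.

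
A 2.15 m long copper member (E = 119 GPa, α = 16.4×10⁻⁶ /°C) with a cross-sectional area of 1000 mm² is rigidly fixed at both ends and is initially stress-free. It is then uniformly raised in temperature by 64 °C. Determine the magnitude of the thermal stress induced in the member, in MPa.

σ ≈ 125 MPa (compressive)

With length fixed, the mechanical strain must cancel the thermal strain αΔT = 16.4×10⁻⁶ × 64 = 1049.6×10⁻⁶.
The stress required to suppress this strain is σ = Eε = 119×10³ × 1049.6×10⁻⁶ = 124.9 MPa, compressive since the member is trying to expand.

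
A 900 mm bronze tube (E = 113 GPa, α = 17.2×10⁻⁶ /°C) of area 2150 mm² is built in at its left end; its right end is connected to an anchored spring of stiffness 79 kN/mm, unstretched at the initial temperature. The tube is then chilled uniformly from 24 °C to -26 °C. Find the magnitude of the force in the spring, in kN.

The unrestrained thermal change is αΔT L = 17.2×10⁻⁶ × 50 × 900 = 0.774 mm.
With a force P in the spring, the elastic change of the tube is PL/(AE) and that of the spring is P/k; compatibility requires their sum to equal δ_free.
P [ L/(AE) + 1/k ] = δ_free → P [ 900/(2150×113×10³) + 1/(79×10³) ] = 0.774.
P = 0.774 / 1.636×10⁻⁵ = 47300 N.

P ≈ 47.3 kN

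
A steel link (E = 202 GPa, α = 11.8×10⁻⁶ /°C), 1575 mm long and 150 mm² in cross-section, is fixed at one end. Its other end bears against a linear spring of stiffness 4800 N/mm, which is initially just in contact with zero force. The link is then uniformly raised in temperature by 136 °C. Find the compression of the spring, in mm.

The unrestrained thermal change is αΔT L = 11.8×10⁻⁶ × 136 × 1575 = 2.528 mm.
Let P be the compressive force at the spring. The link shortens elastically by PL/(AE) and the spring compresses by P/k; together these equal δ_free.
So P = δ_free / [L/(AE) + 1/k] = 2.528 / [ 1575/(150×202×10³) + 1/(4800) ].
P = 2.528 / 0.0002603 = 9710 N.
Spring compression = P/k = 9710/(4800) = 2.023 mm.

δ ≈ 2.02 mm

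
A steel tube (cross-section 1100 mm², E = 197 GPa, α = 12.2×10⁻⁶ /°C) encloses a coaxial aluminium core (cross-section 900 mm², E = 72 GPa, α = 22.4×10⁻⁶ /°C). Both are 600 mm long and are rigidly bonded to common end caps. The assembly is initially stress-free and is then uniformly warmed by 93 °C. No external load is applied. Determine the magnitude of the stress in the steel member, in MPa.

σ ≈ 43 MPa (tensile)

The aluminium has the larger α, so on heating it would change length more than the steel if both were free. The rigid plates force a common final length, so the aluminium is put into compression and the steel into tension, with equal and opposite forces P (no external load).
Setting the final lengths equal and cancelling L: (α₁ − α₂)ΔT = P/(A₁E₁) + P/(A₂E₂).
|α₁ − α₂|·ΔT = 10.2×10⁻⁶ × 93 = 0.0009486.
1/(A₁E₁) + 1/(A₂E₂) = 1/(1100×197×10³) + 1/(900×72×10³) = 2.005×10⁻⁸ N⁻¹.
P = 0.0009486 / 2.005×10⁻⁸ = 47320 N = 47.32 kN.
σ_{steel} = P/A₁ = 47320/1100 = 43.02 MPa, tensile.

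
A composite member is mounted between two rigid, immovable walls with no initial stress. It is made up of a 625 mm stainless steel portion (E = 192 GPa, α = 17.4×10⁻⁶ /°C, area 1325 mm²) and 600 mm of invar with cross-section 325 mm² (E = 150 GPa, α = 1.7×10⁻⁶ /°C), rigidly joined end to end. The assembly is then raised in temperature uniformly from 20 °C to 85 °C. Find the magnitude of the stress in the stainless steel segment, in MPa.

With the walls removed the bar would change length by δ_free = Σ αᵢΔT Lᵢ = 17.4×10⁻⁶×65×625 + 1.7×10⁻⁶×65×600 = 0.7732 mm.
Since the ends are fixed, an axial force P builds up, equal in every segment, with P · Σ Lᵢ/(AᵢEᵢ) = δ_free.
The series flexibility is Σ Lᵢ/(AᵢEᵢ) = 625/(1325×192×10³) + 600/(325×150×10³) = 1.476×10⁻⁵ mm/N.
Hence P = δ_free / Σ(L/AE) = 0.7732/1.476×10⁻⁵ = 52.37 kN (compressive).
σ_{stainless steel} = P / A = 52370 / 1325 = 39.52 MPa.

σ ≈ 39.5 MPa (compressive)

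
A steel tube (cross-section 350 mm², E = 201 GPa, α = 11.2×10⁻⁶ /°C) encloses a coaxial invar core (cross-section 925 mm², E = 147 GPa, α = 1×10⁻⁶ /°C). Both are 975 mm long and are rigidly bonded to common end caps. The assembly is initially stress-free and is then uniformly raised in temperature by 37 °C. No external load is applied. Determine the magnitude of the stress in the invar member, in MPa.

σ ≈ 18.9 MPa (tensile)

Equilibrium of a rigid end plate with no external load gives equal and opposite internal forces ±P in the two members. Since α_{steel} > α_{invar}, heating drives the steel into compression and the invar into tension.
Equating the net (thermal + elastic) strains gives |α₁ − α₂|·ΔT = P·[1/(A₁E₁) + 1/(A₂E₂)].
|α₁ − α₂|·ΔT = 10.2×10⁻⁶ × 37 = 0.0003774.
1/(A₁E₁) + 1/(A₂E₂) = 1/(350×201×10³) + 1/(925×147×10³) = 2.157×10⁻⁸ N⁻¹.
So P = 0.0003774 / 2.157×10⁻⁸ = 17.5 kN.
σ_{invar} = P/A₂ = 17500/925 = 18.92 MPa, tensile.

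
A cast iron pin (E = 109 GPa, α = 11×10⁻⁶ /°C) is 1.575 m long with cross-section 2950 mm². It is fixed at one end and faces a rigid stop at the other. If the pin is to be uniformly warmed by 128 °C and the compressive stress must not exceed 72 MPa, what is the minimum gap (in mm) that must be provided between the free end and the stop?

g ≈ 1.18 mm

Free expansion if unrestrained: δ_free = αΔT L = 11×10⁻⁶ × 128 × 1575 = 2.218 mm.
At the allowable stress the elastic shortening the wall may impose is σL/E = 72 × 1575 / (109×10³) = 1.04 mm.
The gap must absorb the remainder: g_min = 2.218 − 1.04 = 1.177 mm.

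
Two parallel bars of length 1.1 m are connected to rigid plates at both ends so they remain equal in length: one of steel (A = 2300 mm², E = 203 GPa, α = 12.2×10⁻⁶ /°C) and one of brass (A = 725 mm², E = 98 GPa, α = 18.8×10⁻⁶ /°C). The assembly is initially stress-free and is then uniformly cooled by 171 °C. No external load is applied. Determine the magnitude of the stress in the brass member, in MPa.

σ ≈ 96 MPa (tensile)

The brass has the larger α, so on cooling it would change length more than the steel if both were free. The rigid plates force a common final length, so the brass is put into tension and the steel into compression, with equal and opposite forces P (no external load).
Equating the net (thermal + elastic) strains gives |α₁ − α₂|·ΔT = P·[1/(A₁E₁) + 1/(A₂E₂)].
|α₁ − α₂|·ΔT = 6.6×10⁻⁶ × 171 = 0.001129.
1/(A₁E₁) + 1/(A₂E₂) = 1/(2300×203×10³) + 1/(725×98×10³) = 1.622×10⁻⁸ N⁻¹.
P = 0.001129 / 1.622×10⁻⁸ = 69600 N = 69.6 kN.
σ_{brass} = P/A₂ = 69600/725 = 95.99 MPa, tensile.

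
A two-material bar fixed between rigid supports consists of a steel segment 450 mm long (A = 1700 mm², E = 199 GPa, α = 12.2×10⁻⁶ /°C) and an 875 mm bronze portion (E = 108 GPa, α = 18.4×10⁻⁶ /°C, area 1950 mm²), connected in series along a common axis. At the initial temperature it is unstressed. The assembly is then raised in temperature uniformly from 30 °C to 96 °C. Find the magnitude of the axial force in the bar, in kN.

With the walls removed the bar would change length by δ_free = Σ αᵢΔT Lᵢ = 12.2×10⁻⁶×66×450 + 18.4×10⁻⁶×66×875 = 1.425 mm.
Since the ends are fixed, an axial force P builds up, equal in every segment, with P · Σ Lᵢ/(AᵢEᵢ) = δ_free.
The series flexibility is Σ Lᵢ/(AᵢEᵢ) = 450/(1700×199×10³) + 875/(1950×108×10³) = 5.485×10⁻⁶ mm/N.
P = 1.425 / 5.485×10⁻⁶ = 259800 N = 259.8 kN, compressive.

P ≈ 260 kN (compressive)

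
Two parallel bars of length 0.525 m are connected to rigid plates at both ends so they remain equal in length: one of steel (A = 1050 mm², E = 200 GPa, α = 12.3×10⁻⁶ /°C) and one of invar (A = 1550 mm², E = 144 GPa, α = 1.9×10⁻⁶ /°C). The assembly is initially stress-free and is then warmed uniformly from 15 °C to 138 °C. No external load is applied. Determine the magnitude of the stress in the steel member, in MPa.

Equilibrium of a rigid end plate with no external load gives equal and opposite internal forces ±P in the two members. Since α_{steel} > α_{invar}, heating drives the steel into compression and the invar into tension.
Equating the net (thermal + elastic) strains gives |α₁ − α₂|·ΔT = P·[1/(A₁E₁) + 1/(A₂E₂)].
|α₁ − α₂|·ΔT = 10.4×10⁻⁶ × 123 = 0.001279.
1/(A₁E₁) + 1/(A₂E₂) = 1/(1050×200×10³) + 1/(1550×144×10³) = 9.242×10⁻⁹ N⁻¹.
So P = 0.001279 / 9.242×10⁻⁹ = 138.4 kN.
σ_{steel} = P/A₁ = 138400/1050 = 131.8 MPa, compressive.

σ ≈ 132 MPa (compressive)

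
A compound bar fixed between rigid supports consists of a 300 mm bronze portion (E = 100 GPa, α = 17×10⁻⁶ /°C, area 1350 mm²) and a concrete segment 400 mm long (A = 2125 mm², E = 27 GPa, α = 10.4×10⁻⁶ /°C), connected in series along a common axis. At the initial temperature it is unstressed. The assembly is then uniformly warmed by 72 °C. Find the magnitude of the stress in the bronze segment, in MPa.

σ ≈ 53.7 MPa (compressive)

Free thermal expansion of the whole bar: Σ αᵢΔT Lᵢ = 17×10⁻⁶×72×300 + 10.4×10⁻⁶×72×400 = 0.6667 mm.
The rigid supports impose zero overall length change; the single axial force P common to all segments must satisfy P Σ Lᵢ/(AᵢEᵢ) = δ_free.
The series flexibility is Σ Lᵢ/(AᵢEᵢ) = 300/(1350×100×10³) + 400/(2125×27×10³) = 9.194×10⁻⁶ mm/N.
Hence P = δ_free / Σ(L/AE) = 0.6667/9.194×10⁻⁶ = 72.52 kN (compressive).
σ_{bronze} = P / A = 72520 / 1350 = 53.72 MPa.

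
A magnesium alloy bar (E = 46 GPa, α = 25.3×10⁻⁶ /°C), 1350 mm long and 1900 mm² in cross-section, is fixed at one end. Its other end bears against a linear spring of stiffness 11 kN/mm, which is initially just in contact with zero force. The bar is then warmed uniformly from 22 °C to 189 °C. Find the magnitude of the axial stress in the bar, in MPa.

Free thermal expansion: δ_free = αΔT L = 25.3×10⁻⁶ × 167 × 1350 = 5.704 mm.
With a force P in the spring, the elastic change of the bar is PL/(AE) and that of the spring is P/k; compatibility requires their sum to equal δ_free.
So P = δ_free / [L/(AE) + 1/k] = 5.704 / [ 1350/(1900×46×10³) + 1/(11×10³) ].
P = 5.704 / 0.0001064 = 53630 N.
σ = P/A = 53630/1900 = 28.23 MPa.

σ ≈ 28.2 MPa (compressive)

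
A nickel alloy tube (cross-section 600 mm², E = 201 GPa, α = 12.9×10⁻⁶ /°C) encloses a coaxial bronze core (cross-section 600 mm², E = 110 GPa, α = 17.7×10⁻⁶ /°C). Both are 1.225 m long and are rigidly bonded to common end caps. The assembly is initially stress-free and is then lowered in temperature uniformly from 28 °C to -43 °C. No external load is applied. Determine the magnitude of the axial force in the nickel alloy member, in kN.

P ≈ 14.5 kN (compressive in the nickel alloy)

The bronze has the larger α, so on cooling it would change length more than the nickel alloy if both were free. The rigid plates force a common final length, so the bronze is put into tension and the nickel alloy into compression, with equal and opposite forces P (no external load).
Setting the final lengths equal and cancelling L: (α₁ − α₂)ΔT = P/(A₁E₁) + P/(A₂E₂).
|α₁ − α₂|·ΔT = 4.8×10⁻⁶ × 71 = 0.0003408.
1/(A₁E₁) + 1/(A₂E₂) = 1/(600×201×10³) + 1/(600×110×10³) = 2.344×10⁻⁸ N⁻¹.
So P = 0.0003408 / 2.344×10⁻⁸ = 14.54 kN.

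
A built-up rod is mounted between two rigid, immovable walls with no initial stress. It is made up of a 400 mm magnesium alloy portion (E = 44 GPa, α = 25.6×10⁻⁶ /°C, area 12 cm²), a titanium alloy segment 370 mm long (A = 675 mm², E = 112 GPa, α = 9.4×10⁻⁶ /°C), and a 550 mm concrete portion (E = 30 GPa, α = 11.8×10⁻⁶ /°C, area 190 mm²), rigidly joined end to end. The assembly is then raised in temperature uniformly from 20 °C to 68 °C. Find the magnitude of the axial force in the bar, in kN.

P ≈ 8.9 kN (compressive)

With the walls removed the bar would change length by δ_free = Σ αᵢΔT Lᵢ = 25.6×10⁻⁶×48×400 + 9.4×10⁻⁶×48×370 + 11.8×10⁻⁶×48×550 = 0.97 mm.
The walls prevent any net length change, so an axial force P (same in every segment) develops. Compatibility: P · Σ Lᵢ/(AᵢEᵢ) = δ_free.
The series flexibility is Σ Lᵢ/(AᵢEᵢ) = 400/(1200×44×10³) + 370/(675×112×10³) + 550/(190×30×10³) = 0.000109 mm/N.
Hence P = δ_free / Σ(L/AE) = 0.97/0.000109 = 8.902 kN (compressive).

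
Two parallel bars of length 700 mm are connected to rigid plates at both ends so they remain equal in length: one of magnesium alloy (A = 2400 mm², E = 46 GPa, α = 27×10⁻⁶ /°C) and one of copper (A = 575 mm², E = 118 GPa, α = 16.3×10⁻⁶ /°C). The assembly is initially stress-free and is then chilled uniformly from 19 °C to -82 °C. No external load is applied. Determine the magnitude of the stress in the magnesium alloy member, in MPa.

σ ≈ 18.9 MPa (tensile)

The magnesium alloy has the larger α, so on cooling it would change length more than the copper if both were free. The rigid plates force a common final length, so the magnesium alloy is put into tension and the copper into compression, with equal and opposite forces P (no external load).
Setting the final lengths equal and cancelling L: (α₁ − α₂)ΔT = P/(A₁E₁) + P/(A₂E₂).
|α₁ − α₂|·ΔT = 10.7×10⁻⁶ × 101 = 0.001081.
1/(A₁E₁) + 1/(A₂E₂) = 1/(2400×46×10³) + 1/(575×118×10³) = 2.38×10⁻⁸ N⁻¹.
So P = 0.001081 / 2.38×10⁻⁸ = 45.41 kN.
σ_{magnesium alloy} = P/A₁ = 45410/2400 = 18.92 MPa, tensile.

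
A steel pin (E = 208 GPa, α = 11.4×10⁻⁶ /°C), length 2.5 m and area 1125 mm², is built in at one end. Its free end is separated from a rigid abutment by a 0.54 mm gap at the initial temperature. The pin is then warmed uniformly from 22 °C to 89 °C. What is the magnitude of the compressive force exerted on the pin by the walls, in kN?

P ≈ 128 kN

Free thermal elongation = αΔT L = 11.4×10⁻⁶ × 67 × 2500 = 1.909 mm.
The gap closes (δ_free > 0.54 mm) and the wall then resists a further 1.909 − 0.54 = 1.369 mm of expansion.
Compatibility: PL/(AE) = 1.369 mm, so σ = P/A = E × (1.369/2500) = 113.9 MPa.
P = σA = 113.9 × 1125 = 128.2 kN.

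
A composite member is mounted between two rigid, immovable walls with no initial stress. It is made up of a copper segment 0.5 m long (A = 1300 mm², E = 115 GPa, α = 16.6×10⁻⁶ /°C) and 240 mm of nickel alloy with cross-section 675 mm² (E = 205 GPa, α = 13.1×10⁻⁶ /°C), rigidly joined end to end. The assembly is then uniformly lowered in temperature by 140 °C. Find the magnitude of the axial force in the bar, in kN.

If the supports were absent, the total length change would be Σ αᵢΔT Lᵢ = 16.6×10⁻⁶×140×500 + 13.1×10⁻⁶×140×240 = 1.602 mm.
Since the ends are fixed, an axial force P builds up, equal in every segment, with P · Σ Lᵢ/(AᵢEᵢ) = δ_free.
The series flexibility is Σ Lᵢ/(AᵢEᵢ) = 500/(1300×115×10³) + 240/(675×205×10³) = 5.079×10⁻⁶ mm/N.
P = 1.602 / 5.079×10⁻⁶ = 315500 N = 315.5 kN, tensile.

P ≈ 315 kN (tensile)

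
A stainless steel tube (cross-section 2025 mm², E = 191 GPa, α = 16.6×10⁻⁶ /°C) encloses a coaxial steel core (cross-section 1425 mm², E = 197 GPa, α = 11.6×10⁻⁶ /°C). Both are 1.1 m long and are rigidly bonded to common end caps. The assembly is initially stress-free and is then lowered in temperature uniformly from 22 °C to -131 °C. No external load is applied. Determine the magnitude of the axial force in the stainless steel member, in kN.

Both members must finish at the same length. With the larger α, the stainless steel tends to over-contract; the plates restrain it, putting the stainless steel in tension and the steel in compression. With no external load the two internal forces are equal and opposite, magnitude P.
Setting the final lengths equal and cancelling L: (α₁ − α₂)ΔT = P/(A₁E₁) + P/(A₂E₂).
|α₁ − α₂|·ΔT = 5×10⁻⁶ × 153 = 0.000765.
1/(A₁E₁) + 1/(A₂E₂) = 1/(2025×191×10³) + 1/(1425×197×10³) = 6.148×10⁻⁹ N⁻¹.
So P = 0.000765 / 6.148×10⁻⁹ = 124.4 kN.

P ≈ 124 kN (tensile in the stainless steel)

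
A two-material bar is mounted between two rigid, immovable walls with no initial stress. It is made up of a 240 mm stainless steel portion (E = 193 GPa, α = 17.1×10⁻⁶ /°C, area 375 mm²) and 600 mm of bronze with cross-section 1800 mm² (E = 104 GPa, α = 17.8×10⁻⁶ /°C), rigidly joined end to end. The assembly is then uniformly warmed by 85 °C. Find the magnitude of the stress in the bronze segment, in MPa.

σ ≈ 107 MPa (compressive)

With the walls removed the bar would change length by δ_free = Σ αᵢΔT Lᵢ = 17.1×10⁻⁶×85×240 + 17.8×10⁻⁶×85×600 = 1.257 mm.
The rigid supports impose zero overall length change; the single axial force P common to all segments must satisfy P Σ Lᵢ/(AᵢEᵢ) = δ_free.
The series flexibility is Σ Lᵢ/(AᵢEᵢ) = 240/(375×193×10³) + 600/(1800×104×10³) = 6.521×10⁻⁶ mm/N.
So P = 1.257 / 6.521×10⁻⁶ = 192.7 kN, compressive.
σ_{bronze} = P / A = 192700 / 1800 = 107.1 MPa.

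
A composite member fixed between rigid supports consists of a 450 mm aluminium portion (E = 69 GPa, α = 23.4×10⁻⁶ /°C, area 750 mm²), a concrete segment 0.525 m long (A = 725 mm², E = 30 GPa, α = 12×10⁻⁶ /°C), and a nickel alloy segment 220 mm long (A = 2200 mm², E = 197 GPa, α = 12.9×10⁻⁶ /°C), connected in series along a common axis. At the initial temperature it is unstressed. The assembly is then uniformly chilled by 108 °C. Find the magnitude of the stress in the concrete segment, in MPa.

σ ≈ 87.9 MPa (tensile)

If the supports were absent, the total length change would be Σ αᵢΔT Lᵢ = 23.4×10⁻⁶×108×450 + 12×10⁻⁶×108×525 + 12.9×10⁻⁶×108×220 = 2.124 mm.
The walls prevent any net length change, so an axial force P (same in every segment) develops. Compatibility: P · Σ Lᵢ/(AᵢEᵢ) = δ_free.
Σ Lᵢ/(AᵢEᵢ) = 450/(750×69×10³) + 525/(725×30×10³) + 220/(2200×197×10³) = 3.334×10⁻⁵ mm/N.
P = 2.124 / 3.334×10⁻⁵ = 63710 N = 63.71 kN, tensile.
σ_{concrete} = P / A = 63710 / 725 = 87.87 MPa.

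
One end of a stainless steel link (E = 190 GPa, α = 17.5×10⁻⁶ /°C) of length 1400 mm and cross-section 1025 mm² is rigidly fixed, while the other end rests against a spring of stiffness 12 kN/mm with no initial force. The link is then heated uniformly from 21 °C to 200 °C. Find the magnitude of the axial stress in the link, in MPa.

The unrestrained thermal change is αΔT L = 17.5×10⁻⁶ × 179 × 1400 = 4.385 mm.
Let P be the compressive force at the spring. The link shortens elastically by PL/(AE) and the spring compresses by P/k; together these equal δ_free.
P [ L/(AE) + 1/k ] = δ_free → P [ 1400/(1025×190×10³) + 1/(12×10³) ] = 4.385.
P = 4.385 / 9.052×10⁻⁵ = 48450 N.
σ = P/A = 48450/1025 = 47.27 MPa.

σ ≈ 47.3 MPa (compressive)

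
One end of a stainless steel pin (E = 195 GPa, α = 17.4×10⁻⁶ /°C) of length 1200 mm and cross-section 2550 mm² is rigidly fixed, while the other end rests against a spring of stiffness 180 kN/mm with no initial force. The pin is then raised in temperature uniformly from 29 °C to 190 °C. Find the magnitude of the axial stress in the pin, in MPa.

σ ≈ 165 MPa (compressive)

The unrestrained thermal change is αΔT L = 17.4×10⁻⁶ × 161 × 1200 = 3.362 mm.
Let P be the compressive force at the spring. The pin shortens elastically by PL/(AE) and the spring compresses by P/k; together these equal δ_free.
So P = δ_free / [L/(AE) + 1/k] = 3.362 / [ 1200/(2550×195×10³) + 1/(180×10³) ].
P = 3.362 / 7.969×10⁻⁶ = 421900 N.
σ = P/A = 421900/2550 = 165.4 MPa.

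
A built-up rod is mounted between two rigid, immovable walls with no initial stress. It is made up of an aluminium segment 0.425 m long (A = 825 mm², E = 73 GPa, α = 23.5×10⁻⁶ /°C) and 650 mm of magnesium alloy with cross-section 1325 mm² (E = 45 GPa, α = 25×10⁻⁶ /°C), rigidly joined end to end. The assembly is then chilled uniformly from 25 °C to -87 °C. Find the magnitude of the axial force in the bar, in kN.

P ≈ 164 kN (tensile)

With the walls removed the bar would change length by δ_free = Σ αᵢΔT Lᵢ = 23.5×10⁻⁶×112×425 + 25×10⁻⁶×112×650 = 2.939 mm.
The walls prevent any net length change, so an axial force P (same in every segment) develops. Compatibility: P · Σ Lᵢ/(AᵢEᵢ) = δ_free.
The series flexibility is Σ Lᵢ/(AᵢEᵢ) = 425/(825×73×10³) + 650/(1325×45×10³) = 1.796×10⁻⁵ mm/N.
Hence P = δ_free / Σ(L/AE) = 2.939/1.796×10⁻⁵ = 163.6 kN (tensile).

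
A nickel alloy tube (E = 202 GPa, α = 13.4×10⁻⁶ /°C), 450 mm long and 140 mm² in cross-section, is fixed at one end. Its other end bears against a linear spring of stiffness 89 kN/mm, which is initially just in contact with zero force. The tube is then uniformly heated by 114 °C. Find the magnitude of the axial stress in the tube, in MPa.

σ ≈ 181 MPa (compressive)

The unrestrained thermal change is αΔT L = 13.4×10⁻⁶ × 114 × 450 = 0.6874 mm.
Let P be the compressive force at the spring. The tube shortens elastically by PL/(AE) and the spring compresses by P/k; together these equal δ_free.
P [ L/(AE) + 1/k ] = δ_free → P [ 450/(140×202×10³) + 1/(89×10³) ] = 0.6874.
P = 0.6874 / 2.715×10⁻⁵ = 25320 N.
σ = P/A = 25320/140 = 180.9 MPa.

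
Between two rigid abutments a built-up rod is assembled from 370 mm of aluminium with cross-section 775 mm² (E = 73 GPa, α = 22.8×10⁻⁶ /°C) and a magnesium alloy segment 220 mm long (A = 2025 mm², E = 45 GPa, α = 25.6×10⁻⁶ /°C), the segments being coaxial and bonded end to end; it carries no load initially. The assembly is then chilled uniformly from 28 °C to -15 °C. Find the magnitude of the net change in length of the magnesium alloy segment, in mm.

|ΔL| ≈ 0.0791 mm

If the supports were absent, the total length change would be Σ αᵢΔT Lᵢ = 22.8×10⁻⁶×43×370 + 25.6×10⁻⁶×43×220 = 0.6049 mm.
The rigid supports impose zero overall length change; the single axial force P common to all segments must satisfy P Σ Lᵢ/(AᵢEᵢ) = δ_free.
The series flexibility is Σ Lᵢ/(AᵢEᵢ) = 370/(775×73×10³) + 220/(2025×45×10³) = 8.954×10⁻⁶ mm/N.
P = 0.6049 / 8.954×10⁻⁶ = 67560 N = 67.56 kN, tensile.
For the magnesium alloy segment, free thermal change = 25.6×10⁻⁶×43×220 = 0.2422 mm and elastic change from P = 67560×220/(2025×45×10³) = 0.1631 mm; these oppose, so the net change is 0.0791 mm (segment shortens).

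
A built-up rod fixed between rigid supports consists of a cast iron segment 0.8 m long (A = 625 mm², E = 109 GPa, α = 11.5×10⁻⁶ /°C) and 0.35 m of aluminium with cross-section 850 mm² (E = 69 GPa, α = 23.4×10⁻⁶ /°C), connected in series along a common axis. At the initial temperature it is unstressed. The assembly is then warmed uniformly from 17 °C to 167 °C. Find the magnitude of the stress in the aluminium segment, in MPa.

σ ≈ 173 MPa (compressive)

Free thermal expansion of the whole bar: Σ αᵢΔT Lᵢ = 11.5×10⁻⁶×150×800 + 23.4×10⁻⁶×150×350 = 2.608 mm.
The walls prevent any net length change, so an axial force P (same in every segment) develops. Compatibility: P · Σ Lᵢ/(AᵢEᵢ) = δ_free.
Σ Lᵢ/(AᵢEᵢ) = 800/(625×109×10³) + 350/(850×69×10³) = 1.771×10⁻⁵ mm/N.
Hence P = δ_free / Σ(L/AE) = 2.608/1.771×10⁻⁵ = 147.3 kN (compressive).
σ_{aluminium} = P / A = 147300 / 850 = 173.3 MPa.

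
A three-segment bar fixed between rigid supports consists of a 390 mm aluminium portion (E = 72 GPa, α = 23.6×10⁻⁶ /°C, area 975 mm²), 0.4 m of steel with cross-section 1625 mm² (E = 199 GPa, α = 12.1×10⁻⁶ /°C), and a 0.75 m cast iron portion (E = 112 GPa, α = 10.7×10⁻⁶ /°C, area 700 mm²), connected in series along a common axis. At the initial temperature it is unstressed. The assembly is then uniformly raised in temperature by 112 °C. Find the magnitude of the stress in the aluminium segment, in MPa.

Free thermal expansion of the whole bar: Σ αᵢΔT Lᵢ = 23.6×10⁻⁶×112×390 + 12.1×10⁻⁶×112×400 + 10.7×10⁻⁶×112×750 = 2.472 mm.
The rigid supports impose zero overall length change; the single axial force P common to all segments must satisfy P Σ Lᵢ/(AᵢEᵢ) = δ_free.
The series flexibility is Σ Lᵢ/(AᵢEᵢ) = 390/(975×72×10³) + 400/(1625×199×10³) + 750/(700×112×10³) = 1.636×10⁻⁵ mm/N.
Hence P = δ_free / Σ(L/AE) = 2.472/1.636×10⁻⁵ = 151.1 kN (compressive).
σ_{aluminium} = P / A = 151100 / 975 = 155 MPa.

σ ≈ 155 MPa (compressive)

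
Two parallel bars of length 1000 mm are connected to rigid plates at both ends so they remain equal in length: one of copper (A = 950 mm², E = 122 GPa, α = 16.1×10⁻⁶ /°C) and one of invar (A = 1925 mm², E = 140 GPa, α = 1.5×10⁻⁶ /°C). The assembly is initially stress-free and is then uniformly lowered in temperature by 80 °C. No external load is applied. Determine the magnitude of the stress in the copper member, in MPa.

Equilibrium of a rigid end plate with no external load gives equal and opposite internal forces ±P in the two members. Since α_{copper} > α_{invar}, cooling drives the copper into tension and the invar into compression.
Setting the final lengths equal and cancelling L: (α₁ − α₂)ΔT = P/(A₁E₁) + P/(A₂E₂).
|α₁ − α₂|·ΔT = 14.6×10⁻⁶ × 80 = 0.001168.
1/(A₁E₁) + 1/(A₂E₂) = 1/(950×122×10³) + 1/(1925×140×10³) = 1.234×10⁻⁸ N⁻¹.
So P = 0.001168 / 1.234×10⁻⁸ = 94.66 kN.
σ_{copper} = P/A₁ = 94660/950 = 99.64 MPa, tensile.

σ ≈ 99.6 MPa (tensile)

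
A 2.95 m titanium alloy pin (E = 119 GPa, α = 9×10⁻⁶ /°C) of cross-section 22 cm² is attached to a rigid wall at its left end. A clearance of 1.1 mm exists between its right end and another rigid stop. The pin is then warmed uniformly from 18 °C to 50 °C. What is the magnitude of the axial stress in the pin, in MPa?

Free thermal elongation = αΔT L = 9×10⁻⁶ × 32 × 2950 = 0.8496 mm.
Since δ_free = 0.85 mm is less than the 1.1 mm gap, the pin never touches the wall. No axial force develops.

σ ≈ 0 MPa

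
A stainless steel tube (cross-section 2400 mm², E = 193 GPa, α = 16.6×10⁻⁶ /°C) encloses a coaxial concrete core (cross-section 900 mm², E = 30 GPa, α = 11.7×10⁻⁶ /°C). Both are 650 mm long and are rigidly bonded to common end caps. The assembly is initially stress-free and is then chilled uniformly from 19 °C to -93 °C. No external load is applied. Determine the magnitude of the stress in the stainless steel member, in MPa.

Equilibrium of a rigid end plate with no external load gives equal and opposite internal forces ±P in the two members. Since α_{stainless steel} > α_{concrete}, cooling drives the stainless steel into tension and the concrete into compression.
Setting the final lengths equal and cancelling L: (α₁ − α₂)ΔT = P/(A₁E₁) + P/(A₂E₂).
|α₁ − α₂|·ΔT = 4.9×10⁻⁶ × 112 = 0.0005488.
1/(A₁E₁) + 1/(A₂E₂) = 1/(2400×193×10³) + 1/(900×30×10³) = 3.92×10⁻⁸ N⁻¹.
So P = 0.0005488 / 3.92×10⁻⁸ = 14 kN.
σ_{stainless steel} = P/A₁ = 14000/2400 = 5.834 MPa, tensile.

σ ≈ 5.83 MPa (tensile)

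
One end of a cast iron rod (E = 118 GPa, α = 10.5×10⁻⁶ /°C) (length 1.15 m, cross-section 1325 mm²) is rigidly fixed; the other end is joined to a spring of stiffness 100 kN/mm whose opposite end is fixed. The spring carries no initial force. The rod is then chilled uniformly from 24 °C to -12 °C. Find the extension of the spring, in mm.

δ ≈ 0.25 mm

If the spring were absent the rod would shorten by αΔT L = 10.5×10⁻⁶ × 36 × 1150 = 0.4347 mm.
With a force P in the spring, the elastic change of the rod is PL/(AE) and that of the spring is P/k; compatibility requires their sum to equal δ_free.
So P = δ_free / [L/(AE) + 1/k] = 0.4347 / [ 1150/(1325×118×10³) + 1/(100×10³) ].
P = 0.4347 / 1.736×10⁻⁵ = 25050 N.
Spring extension = P/k = 25050/(100×10³) = 0.2505 mm.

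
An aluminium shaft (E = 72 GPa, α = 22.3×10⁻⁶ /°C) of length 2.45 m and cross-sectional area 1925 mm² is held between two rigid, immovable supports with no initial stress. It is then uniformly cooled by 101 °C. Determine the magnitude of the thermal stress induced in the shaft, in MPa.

Because both ends are immovable the net strain is zero, and the suppressed thermal strain is αΔT = 22.3×10⁻⁶ × 101 = 2252.3×10⁻⁶.
Hence σ = E·αΔT = 72×10³ × 2252.3×10⁻⁶ = 162.2 MPa, tensile.

σ ≈ 162 MPa (tensile)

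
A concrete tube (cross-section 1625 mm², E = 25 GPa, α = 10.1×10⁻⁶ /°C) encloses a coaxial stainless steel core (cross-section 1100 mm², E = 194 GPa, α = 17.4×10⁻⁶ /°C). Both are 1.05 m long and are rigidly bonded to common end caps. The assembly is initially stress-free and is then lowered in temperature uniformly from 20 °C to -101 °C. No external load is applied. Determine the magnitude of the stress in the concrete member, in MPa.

Both members must finish at the same length. With the larger α, the stainless steel tends to over-contract; the plates restrain it, putting the stainless steel in tension and the concrete in compression. With no external load the two internal forces are equal and opposite, magnitude P.
Setting the final lengths equal and cancelling L: (α₁ − α₂)ΔT = P/(A₁E₁) + P/(A₂E₂).
|α₁ − α₂|·ΔT = 7.3×10⁻⁶ × 121 = 0.0008833.
1/(A₁E₁) + 1/(A₂E₂) = 1/(1625×25×10³) + 1/(1100×194×10³) = 2.93×10⁻⁸ N⁻¹.
So P = 0.0008833 / 2.93×10⁻⁸ = 30.15 kN.
σ_{concrete} = P/A₁ = 30150/1625 = 18.55 MPa, compressive.

σ ≈ 18.6 MPa (compressive)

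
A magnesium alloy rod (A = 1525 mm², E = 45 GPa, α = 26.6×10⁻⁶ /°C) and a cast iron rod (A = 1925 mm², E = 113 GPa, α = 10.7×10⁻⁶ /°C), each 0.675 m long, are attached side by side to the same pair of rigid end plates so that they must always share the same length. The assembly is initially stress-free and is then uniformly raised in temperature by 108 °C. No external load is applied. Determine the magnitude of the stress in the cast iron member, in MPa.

σ ≈ 46.5 MPa (tensile)

Equilibrium of a rigid end plate with no external load gives equal and opposite internal forces ±P in the two members. Since α_{magnesium alloy} > α_{cast iron}, heating drives the magnesium alloy into compression and the cast iron into tension.
Compatibility of the two members (thermal + elastic change equal): (α₁ − α₂)ΔT = P·[1/(A₁E₁) + 1/(A₂E₂)].
|α₁ − α₂|·ΔT = 15.9×10⁻⁶ × 108 = 0.001717.
1/(A₁E₁) + 1/(A₂E₂) = 1/(1525×45×10³) + 1/(1925×113×10³) = 1.917×10⁻⁸ N⁻¹.
P = 0.001717 / 1.917×10⁻⁸ = 89580 N = 89.58 kN.
σ_{cast iron} = P/A₂ = 89580/1925 = 46.54 MPa, tensile.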